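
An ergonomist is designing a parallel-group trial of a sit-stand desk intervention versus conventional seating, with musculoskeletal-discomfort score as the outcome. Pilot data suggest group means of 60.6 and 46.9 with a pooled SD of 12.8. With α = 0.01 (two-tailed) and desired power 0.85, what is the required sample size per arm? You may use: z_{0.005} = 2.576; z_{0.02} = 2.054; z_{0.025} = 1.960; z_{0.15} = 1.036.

n = 23 per group

Cohen's d = |M₁ − M₂| / SD_pooled = |60.6 − 46.9| / 12.8 = 13.7 / 12.8 = 1.070.
For two independent groups with equal n: n = 2·((z_{α/2} + z_β) / d)².
z_{α/2} + z_β = 2.576 + 1.036 = 3.612.
n = 2 × (3.612 / 1.070)² = 2 × 3.376² = 2 × 11.40 = 22.8.
Round up to the next whole participant.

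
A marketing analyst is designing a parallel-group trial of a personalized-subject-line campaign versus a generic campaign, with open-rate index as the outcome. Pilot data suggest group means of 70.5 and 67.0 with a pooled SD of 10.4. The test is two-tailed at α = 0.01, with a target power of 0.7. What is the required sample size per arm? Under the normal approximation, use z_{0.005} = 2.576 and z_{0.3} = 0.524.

Cohen's d = |M₁ − M₂| / SD_pooled = |70.5 − 67.0| / 10.4 = 3.5 / 10.4 = 0.337.
For two independent groups with equal n: n = 2·((z_{α/2} + z_β) / d)².
z_{α/2} + z_β = 2.576 + 0.524 = 3.100.
n = 2 × (3.100 / 0.337)² = 2 × 9.199² = 2 × 84.62 = 169.2.
Round up to the next whole participant.

n = 170 per group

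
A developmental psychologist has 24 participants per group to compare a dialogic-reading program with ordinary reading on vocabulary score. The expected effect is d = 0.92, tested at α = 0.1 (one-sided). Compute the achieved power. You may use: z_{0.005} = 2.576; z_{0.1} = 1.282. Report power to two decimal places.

For two equal groups, power = Φ(d·√(n/2) − z_{α}).
d·√(n/2) = 0.92 × √(24/2) = 0.92 × 3.464 = 3.187.
z_β = 3.187 − 1.282 = 1.905.
Power = Φ(1.905) = 0.972.

power ≈ 0.97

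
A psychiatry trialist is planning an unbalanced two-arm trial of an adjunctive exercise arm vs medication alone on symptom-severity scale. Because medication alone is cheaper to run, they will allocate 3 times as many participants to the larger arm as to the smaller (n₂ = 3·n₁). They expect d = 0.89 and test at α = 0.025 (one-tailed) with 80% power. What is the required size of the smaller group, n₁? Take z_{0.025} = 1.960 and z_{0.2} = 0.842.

n₁ = 14

With allocation ratio k = n₂/n₁ = 3, Var(x̄₁−x̄₂) = σ²(1/n₁ + 1/(k·n₁)) = σ²·(k+1)/(k·n₁).
So n₁ = (1 + 1/k)·((z_{α} + z_β)/d)² = 1.333 × (2.802/0.89)².
n₁ = 1.333 × 9.91 = 13.2.
Round up: n₁ = 14, giving n₂ = 3 × 14 = 42.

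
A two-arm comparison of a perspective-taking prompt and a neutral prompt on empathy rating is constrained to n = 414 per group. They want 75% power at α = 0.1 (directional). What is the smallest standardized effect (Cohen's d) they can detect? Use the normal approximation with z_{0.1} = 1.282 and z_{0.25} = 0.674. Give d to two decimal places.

For two independent groups of n = 414 each: d_min = (z_{α} + z_β)·√(2/n).
z-sum = 1.282 + 0.674 = 1.956.
d_min = 1.956 × √(2/414) = 1.956 × 0.0695 = 0.136.

d_min ≈ 0.14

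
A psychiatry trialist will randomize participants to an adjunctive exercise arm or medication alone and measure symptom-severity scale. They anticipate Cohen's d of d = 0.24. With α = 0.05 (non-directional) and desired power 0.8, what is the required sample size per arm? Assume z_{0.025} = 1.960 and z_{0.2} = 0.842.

n = 273 per group

For two independent groups with equal n: n = 2·((z_{α/2} + z_β) / d)².
z_{α/2} + z_β = 1.960 + 0.842 = 2.802.
n = 2 × (2.802 / 0.24)² = 2 × 11.675² = 2 × 136.31 = 272.6.
Round up to the next whole participant.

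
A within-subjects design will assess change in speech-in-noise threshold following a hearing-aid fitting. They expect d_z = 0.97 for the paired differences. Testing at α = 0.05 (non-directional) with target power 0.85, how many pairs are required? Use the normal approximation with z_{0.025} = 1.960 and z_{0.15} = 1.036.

n = 10 pairs

For a paired (one-sample on differences) test: n = ((z_{α/2} + z_β) / d)².
z_{α/2} + z_β = 1.960 + 1.036 = 2.996.
n = (2.996 / 0.97)² = 3.089² = 9.54.
Round up.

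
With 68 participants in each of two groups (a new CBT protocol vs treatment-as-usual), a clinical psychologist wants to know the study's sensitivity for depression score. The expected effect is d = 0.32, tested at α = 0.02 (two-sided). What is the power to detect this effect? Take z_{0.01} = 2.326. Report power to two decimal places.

For two equal groups, power = Φ(d·√(n/2) − z_{α/2}).
d·√(n/2) = 0.32 × √(68/2) = 0.32 × 5.831 = 1.866.
z_β = 1.866 − 2.326 = -0.460.
Power = Φ(-0.460) = 0.323.

power ≈ 0.32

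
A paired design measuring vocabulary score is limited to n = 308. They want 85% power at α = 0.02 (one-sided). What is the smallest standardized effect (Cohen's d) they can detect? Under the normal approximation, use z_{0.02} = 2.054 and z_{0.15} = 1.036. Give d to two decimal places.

d_min ≈ 0.18

For a single sample (or paired design) of n = 308: d_min = (z_{α} + z_β)/√n.
z-sum = 2.054 + 1.036 = 3.090.
d_min = 3.090 / √308 = 3.090 / 17.550 = 0.176.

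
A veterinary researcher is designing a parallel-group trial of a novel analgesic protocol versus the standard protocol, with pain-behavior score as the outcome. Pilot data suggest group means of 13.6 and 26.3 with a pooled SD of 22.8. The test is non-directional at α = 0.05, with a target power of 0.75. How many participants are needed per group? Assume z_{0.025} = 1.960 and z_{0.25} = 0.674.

Cohen's d = |M₁ − M₂| / SD_pooled = |13.6 − 26.3| / 22.8 = 12.7 / 22.8 = 0.557.
For two independent groups with equal n: n = 2·((z_{α/2} + z_β) / d)².
z_{α/2} + z_β = 1.960 + 0.674 = 2.634.
n = 2 × (2.634 / 0.557)² = 2 × 4.729² = 2 × 22.36 = 44.7.
Round up to the next whole participant.

n = 45 per group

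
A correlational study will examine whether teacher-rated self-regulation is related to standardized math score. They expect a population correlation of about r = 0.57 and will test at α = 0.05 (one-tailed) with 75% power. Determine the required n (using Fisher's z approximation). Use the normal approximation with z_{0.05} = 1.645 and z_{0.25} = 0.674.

Fisher's z: C = ½·ln((1+r)/(1−r)) = ½·ln(3.6512) = 0.6475.
n = ((z_{α} + z_β)/C)² + 3.
(1.645 + 0.674) / 0.6475 = 2.319 / 0.6475 = 3.581.
n = 3.581² + 3 = 12.83 + 3 = 15.8.
Round up.

n = 16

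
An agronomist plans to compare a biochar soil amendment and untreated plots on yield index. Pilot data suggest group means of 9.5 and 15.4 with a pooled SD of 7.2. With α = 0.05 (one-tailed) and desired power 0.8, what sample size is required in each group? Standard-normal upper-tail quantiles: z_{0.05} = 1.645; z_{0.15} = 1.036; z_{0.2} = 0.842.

n = 19 per group

Cohen's d = |M₁ − M₂| / SD_pooled = |9.5 − 15.4| / 7.2 = 5.9 / 7.2 = 0.819.
For two independent groups with equal n: n = 2·((z_{α} + z_β) / d)².
z_{α} + z_β = 1.645 + 0.842 = 2.487.
n = 2 × (2.487 / 0.819)² = 2 × 3.037² = 2 × 9.22 = 18.4.
Round up to the next whole participant.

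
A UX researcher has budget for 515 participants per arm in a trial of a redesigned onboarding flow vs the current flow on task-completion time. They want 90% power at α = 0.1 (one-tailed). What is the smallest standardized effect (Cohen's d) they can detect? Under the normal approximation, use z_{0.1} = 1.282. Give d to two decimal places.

For two independent groups of n = 515 each: d_min = (z_{α} + z_β)·√(2/n).
z-sum = 1.282 + 1.282 = 2.564.
d_min = 2.564 × √(2/515) = 2.564 × 0.0623 = 0.160.

d_min ≈ 0.16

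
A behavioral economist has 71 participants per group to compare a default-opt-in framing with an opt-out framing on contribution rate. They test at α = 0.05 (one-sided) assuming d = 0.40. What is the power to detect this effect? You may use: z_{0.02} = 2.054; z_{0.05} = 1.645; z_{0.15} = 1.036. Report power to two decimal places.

For two equal groups, power = Φ(d·√(n/2) − z_{α}).
d·√(n/2) = 0.40 × √(71/2) = 0.40 × 5.958 = 2.383.
z_β = 2.383 − 1.645 = 0.738.
Power = Φ(0.738) = 0.770.

power ≈ 0.77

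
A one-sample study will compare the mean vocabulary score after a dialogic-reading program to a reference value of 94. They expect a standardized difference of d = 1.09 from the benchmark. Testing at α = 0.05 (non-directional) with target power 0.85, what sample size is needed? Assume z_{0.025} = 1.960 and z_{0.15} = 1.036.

For a one-sample test: n = ((z_{α/2} + z_β) / d)².
z_{α/2} + z_β = 1.960 + 1.036 = 2.996.
n = (2.996 / 1.09)² = 2.749² = 7.55.
Round up.

n = 8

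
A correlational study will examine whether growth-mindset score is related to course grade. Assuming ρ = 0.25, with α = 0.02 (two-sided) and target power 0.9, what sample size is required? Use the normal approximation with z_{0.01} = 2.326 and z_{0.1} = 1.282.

Fisher's z: C = ½·ln((1+r)/(1−r)) = ½·ln(1.6667) = 0.2554.
n = ((z_{α/2} + z_β)/C)² + 3.
(2.326 + 1.282) / 0.2554 = 3.608 / 0.2554 = 14.127.
n = 14.127² + 3 = 199.57 + 3 = 202.6.
Round up.

n = 203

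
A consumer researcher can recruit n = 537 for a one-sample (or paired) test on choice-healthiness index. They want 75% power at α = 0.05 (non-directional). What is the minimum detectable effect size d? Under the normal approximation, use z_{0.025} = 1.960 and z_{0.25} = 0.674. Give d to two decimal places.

d_min ≈ 0.11

For a single sample (or paired design) of n = 537: d_min = (z_{α/2} + z_β)/√n.
z-sum = 1.960 + 0.674 = 2.634.
d_min = 2.634 / √537 = 2.634 / 23.173 = 0.114.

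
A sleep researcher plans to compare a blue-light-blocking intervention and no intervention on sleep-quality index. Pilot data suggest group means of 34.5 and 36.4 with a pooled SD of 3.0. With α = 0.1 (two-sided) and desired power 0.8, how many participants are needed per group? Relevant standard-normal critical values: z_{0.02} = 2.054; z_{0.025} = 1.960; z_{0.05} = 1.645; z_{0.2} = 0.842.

Cohen's d = |M₁ − M₂| / SD_pooled = |34.5 − 36.4| / 3.0 = 1.9 / 3.0 = 0.633.
For two independent groups with equal n: n = 2·((z_{α/2} + z_β) / d)².
z_{α/2} + z_β = 1.645 + 0.842 = 2.487.
n = 2 × (2.487 / 0.633)² = 2 × 3.929² = 2 × 15.44 = 30.9.
Round up to the next whole participant.

n = 31 per group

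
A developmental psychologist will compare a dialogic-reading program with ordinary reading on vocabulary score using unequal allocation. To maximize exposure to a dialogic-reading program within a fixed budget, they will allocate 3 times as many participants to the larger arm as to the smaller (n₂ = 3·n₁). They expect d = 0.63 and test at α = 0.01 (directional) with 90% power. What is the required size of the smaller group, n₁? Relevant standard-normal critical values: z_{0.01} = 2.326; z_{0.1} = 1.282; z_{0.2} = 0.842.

n₁ = 44

With allocation ratio k = n₂/n₁ = 3, Var(x̄₁−x̄₂) = σ²(1/n₁ + 1/(k·n₁)) = σ²·(k+1)/(k·n₁).
So n₁ = (1 + 1/k)·((z_{α} + z_β)/d)² = 1.333 × (3.608/0.63)².
n₁ = 1.333 × 32.80 = 43.7.
Round up: n₁ = 44, giving n₂ = 3 × 44 = 132.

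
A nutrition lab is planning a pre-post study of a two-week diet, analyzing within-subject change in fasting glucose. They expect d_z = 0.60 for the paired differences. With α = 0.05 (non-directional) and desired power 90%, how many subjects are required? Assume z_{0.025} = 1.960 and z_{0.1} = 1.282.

n = 30 pairs

For a paired (one-sample on differences) test: n = ((z_{α/2} + z_β) / d)².
z_{α/2} + z_β = 1.960 + 1.282 = 3.242.
n = (3.242 / 0.60)² = 5.403² = 29.20.
Round up.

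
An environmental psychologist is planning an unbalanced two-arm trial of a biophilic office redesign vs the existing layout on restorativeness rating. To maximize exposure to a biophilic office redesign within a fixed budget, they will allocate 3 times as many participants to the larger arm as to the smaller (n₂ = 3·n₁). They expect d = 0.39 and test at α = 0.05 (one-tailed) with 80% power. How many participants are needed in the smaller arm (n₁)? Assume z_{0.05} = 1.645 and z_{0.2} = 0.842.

With allocation ratio k = n₂/n₁ = 3, Var(x̄₁−x̄₂) = σ²(1/n₁ + 1/(k·n₁)) = σ²·(k+1)/(k·n₁).
So n₁ = (1 + 1/k)·((z_{α} + z_β)/d)² = 1.333 × (2.487/0.39)².
n₁ = 1.333 × 40.67 = 54.2.
Round up: n₁ = 55, giving n₂ = 3 × 55 = 165.

n₁ = 55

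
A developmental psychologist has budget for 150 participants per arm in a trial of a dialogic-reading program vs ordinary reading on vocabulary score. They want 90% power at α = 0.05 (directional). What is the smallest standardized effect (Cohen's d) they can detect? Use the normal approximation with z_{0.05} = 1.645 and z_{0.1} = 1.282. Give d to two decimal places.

d_min ≈ 0.34

For two independent groups of n = 150 each: d_min = (z_{α} + z_β)·√(2/n).
z-sum = 1.645 + 1.282 = 2.927.
d_min = 2.927 × √(2/150) = 2.927 × 0.1155 = 0.338.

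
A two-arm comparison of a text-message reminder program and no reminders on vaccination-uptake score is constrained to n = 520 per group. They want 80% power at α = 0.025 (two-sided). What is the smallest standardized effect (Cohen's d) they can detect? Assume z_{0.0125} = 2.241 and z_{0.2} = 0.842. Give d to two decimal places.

d_min ≈ 0.19

For two independent groups of n = 520 each: d_min = (z_{α/2} + z_β)·√(2/n).
z-sum = 2.241 + 0.842 = 3.083.
d_min = 3.083 × √(2/520) = 3.083 × 0.0620 = 0.191.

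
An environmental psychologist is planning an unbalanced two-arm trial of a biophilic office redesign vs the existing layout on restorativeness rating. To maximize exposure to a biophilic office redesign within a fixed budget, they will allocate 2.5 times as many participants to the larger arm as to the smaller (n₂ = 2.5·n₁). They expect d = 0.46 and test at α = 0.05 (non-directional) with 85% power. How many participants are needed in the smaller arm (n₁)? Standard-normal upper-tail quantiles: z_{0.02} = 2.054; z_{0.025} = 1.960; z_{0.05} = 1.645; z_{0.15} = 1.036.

With allocation ratio k = n₂/n₁ = 2.5, Var(x̄₁−x̄₂) = σ²(1/n₁ + 1/(k·n₁)) = σ²·(k+1)/(k·n₁).
So n₁ = (1 + 1/k)·((z_{α/2} + z_β)/d)² = 1.400 × (2.996/0.46)².
n₁ = 1.400 × 42.42 = 59.4.
Round up: n₁ = 60, giving n₂ = 2.5 × 60 = 150.

n₁ = 60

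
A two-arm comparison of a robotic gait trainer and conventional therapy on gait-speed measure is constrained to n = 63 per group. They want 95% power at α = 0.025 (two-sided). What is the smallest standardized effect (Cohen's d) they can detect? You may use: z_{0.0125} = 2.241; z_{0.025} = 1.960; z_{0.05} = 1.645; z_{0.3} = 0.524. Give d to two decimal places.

For two independent groups of n = 63 each: d_min = (z_{α/2} + z_β)·√(2/n).
z-sum = 2.241 + 1.645 = 3.886.
d_min = 3.886 × √(2/63) = 3.886 × 0.1782 = 0.692.

d_min ≈ 0.69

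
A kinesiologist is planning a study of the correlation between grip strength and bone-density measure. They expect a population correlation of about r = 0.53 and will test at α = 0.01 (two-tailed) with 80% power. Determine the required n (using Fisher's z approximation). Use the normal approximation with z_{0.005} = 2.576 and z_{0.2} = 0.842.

n = 37

Fisher's z: C = ½·ln((1+r)/(1−r)) = ½·ln(3.2553) = 0.5901.
n = ((z_{α/2} + z_β)/C)² + 3.
(2.576 + 0.842) / 0.5901 = 3.418 / 0.5901 = 5.792.
n = 5.792² + 3 = 33.55 + 3 = 36.6.
Round up.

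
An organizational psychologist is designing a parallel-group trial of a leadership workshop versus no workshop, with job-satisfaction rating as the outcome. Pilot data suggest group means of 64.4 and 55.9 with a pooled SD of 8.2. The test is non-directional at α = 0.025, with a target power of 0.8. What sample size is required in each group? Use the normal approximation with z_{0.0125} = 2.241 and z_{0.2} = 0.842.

n = 18 per group

Cohen's d = |M₁ − M₂| / SD_pooled = |64.4 − 55.9| / 8.2 = 8.5 / 8.2 = 1.037.
For two independent groups with equal n: n = 2·((z_{α/2} + z_β) / d)².
z_{α/2} + z_β = 2.241 + 0.842 = 3.083.
n = 2 × (3.083 / 1.037)² = 2 × 2.973² = 2 × 8.84 = 17.7.
Round up to the next whole participant.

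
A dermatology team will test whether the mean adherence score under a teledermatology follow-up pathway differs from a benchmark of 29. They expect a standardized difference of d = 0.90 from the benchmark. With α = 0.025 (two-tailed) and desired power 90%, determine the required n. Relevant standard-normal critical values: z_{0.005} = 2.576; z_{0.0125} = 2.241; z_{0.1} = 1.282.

n = 16

For a one-sample test: n = ((z_{α/2} + z_β) / d)².
z_{α/2} + z_β = 2.241 + 1.282 = 3.523.
n = (3.523 / 0.90)² = 3.914² = 15.32.
Round up.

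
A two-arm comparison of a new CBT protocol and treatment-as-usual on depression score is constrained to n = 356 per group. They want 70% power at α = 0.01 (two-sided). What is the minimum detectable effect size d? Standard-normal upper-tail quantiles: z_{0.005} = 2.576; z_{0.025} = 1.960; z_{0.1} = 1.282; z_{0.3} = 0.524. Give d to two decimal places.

For two independent groups of n = 356 each: d_min = (z_{α/2} + z_β)·√(2/n).
z-sum = 2.576 + 0.524 = 3.100.
d_min = 3.100 × √(2/356) = 3.100 × 0.0750 = 0.232.

d_min ≈ 0.23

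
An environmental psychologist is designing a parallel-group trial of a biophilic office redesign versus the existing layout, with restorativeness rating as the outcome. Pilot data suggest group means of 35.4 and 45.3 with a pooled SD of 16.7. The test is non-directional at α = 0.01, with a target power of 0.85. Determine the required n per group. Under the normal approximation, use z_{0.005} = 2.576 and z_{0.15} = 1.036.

n = 75 per group

Cohen's d = |M₁ − M₂| / SD_pooled = |35.4 − 45.3| / 16.7 = 9.9 / 16.7 = 0.593.
For two independent groups with equal n: n = 2·((z_{α/2} + z_β) / d)².
z_{α/2} + z_β = 2.576 + 1.036 = 3.612.
n = 2 × (3.612 / 0.593)² = 2 × 6.091² = 2 × 37.10 = 74.2.
Round up to the next whole participant.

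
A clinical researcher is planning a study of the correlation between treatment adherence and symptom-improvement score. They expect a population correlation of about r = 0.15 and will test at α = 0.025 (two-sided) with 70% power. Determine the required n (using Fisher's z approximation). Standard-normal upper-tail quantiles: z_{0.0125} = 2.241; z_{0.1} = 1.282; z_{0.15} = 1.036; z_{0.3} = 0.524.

n = 338

Fisher's z: C = ½·ln((1+r)/(1−r)) = ½·ln(1.3529) = 0.1511.
n = ((z_{α/2} + z_β)/C)² + 3.
(2.241 + 0.524) / 0.1511 = 2.765 / 0.1511 = 18.299.
n = 18.299² + 3 = 334.86 + 3 = 337.9.
Round up.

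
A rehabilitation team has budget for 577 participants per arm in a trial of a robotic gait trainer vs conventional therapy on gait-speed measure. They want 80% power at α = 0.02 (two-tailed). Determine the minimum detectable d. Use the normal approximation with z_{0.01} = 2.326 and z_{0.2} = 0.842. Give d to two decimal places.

For two independent groups of n = 577 each: d_min = (z_{α/2} + z_β)·√(2/n).
z-sum = 2.326 + 0.842 = 3.168.
d_min = 3.168 × √(2/577) = 3.168 × 0.0589 = 0.187.

d_min ≈ 0.19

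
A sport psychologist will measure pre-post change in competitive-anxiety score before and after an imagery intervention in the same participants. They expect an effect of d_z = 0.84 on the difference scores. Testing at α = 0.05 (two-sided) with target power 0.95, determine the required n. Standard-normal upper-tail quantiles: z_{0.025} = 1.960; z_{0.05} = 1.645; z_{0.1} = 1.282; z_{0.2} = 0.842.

For a paired (one-sample on differences) test: n = ((z_{α/2} + z_β) / d)².
z_{α/2} + z_β = 1.960 + 1.645 = 3.605.
n = (3.605 / 0.84)² = 4.292² = 18.42.
Round up.

n = 19 pairs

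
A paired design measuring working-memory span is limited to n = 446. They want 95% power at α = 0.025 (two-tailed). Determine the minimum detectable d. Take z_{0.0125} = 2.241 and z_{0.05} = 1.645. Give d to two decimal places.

For a single sample (or paired design) of n = 446: d_min = (z_{α/2} + z_β)/√n.
z-sum = 2.241 + 1.645 = 3.886.
d_min = 3.886 / √446 = 3.886 / 21.119 = 0.184.

d_min ≈ 0.18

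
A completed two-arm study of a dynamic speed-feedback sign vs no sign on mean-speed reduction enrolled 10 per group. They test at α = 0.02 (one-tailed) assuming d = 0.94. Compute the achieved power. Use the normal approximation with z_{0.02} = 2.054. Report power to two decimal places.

power ≈ 0.52

For two equal groups, power = Φ(d·√(n/2) − z_{α}).
d·√(n/2) = 0.94 × √(10/2) = 0.94 × 2.236 = 2.102.
z_β = 2.102 − 2.054 = 0.048.
Power = Φ(0.048) = 0.519.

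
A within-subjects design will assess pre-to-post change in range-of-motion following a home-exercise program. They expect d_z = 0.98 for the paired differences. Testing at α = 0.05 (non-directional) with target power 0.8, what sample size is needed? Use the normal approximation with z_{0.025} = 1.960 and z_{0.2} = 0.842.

n = 9 pairs

For a paired (one-sample on differences) test: n = ((z_{α/2} + z_β) / d)².
z_{α/2} + z_β = 1.960 + 0.842 = 2.802.
n = (2.802 / 0.98)² = 2.859² = 8.17.
Round up.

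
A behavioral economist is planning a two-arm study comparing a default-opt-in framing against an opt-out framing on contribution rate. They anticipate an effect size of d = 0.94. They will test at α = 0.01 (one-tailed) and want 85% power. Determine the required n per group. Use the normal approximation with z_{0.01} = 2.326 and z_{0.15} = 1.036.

n = 26 per group

For two independent groups with equal n: n = 2·((z_{α} + z_β) / d)².
z_{α} + z_β = 2.326 + 1.036 = 3.362.
n = 2 × (3.362 / 0.94)² = 2 × 3.577² = 2 × 12.79 = 25.6.
Round up to the next whole participant.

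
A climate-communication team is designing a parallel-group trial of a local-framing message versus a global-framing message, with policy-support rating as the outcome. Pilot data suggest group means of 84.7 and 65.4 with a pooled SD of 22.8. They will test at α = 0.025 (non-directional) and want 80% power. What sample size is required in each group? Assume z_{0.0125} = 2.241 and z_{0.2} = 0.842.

Cohen's d = |M₁ − M₂| / SD_pooled = |84.7 − 65.4| / 22.8 = 19.3 / 22.8 = 0.846.
For two independent groups with equal n: n = 2·((z_{α/2} + z_β) / d)².
z_{α/2} + z_β = 2.241 + 0.842 = 3.083.
n = 2 × (3.083 / 0.846)² = 2 × 3.644² = 2 × 13.28 = 26.6.
Round up to the next whole participant.

n = 27 per group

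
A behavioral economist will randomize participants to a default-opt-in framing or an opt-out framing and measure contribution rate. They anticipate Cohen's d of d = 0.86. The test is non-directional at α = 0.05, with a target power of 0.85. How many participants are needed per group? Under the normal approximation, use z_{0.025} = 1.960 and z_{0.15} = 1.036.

For two independent groups with equal n: n = 2·((z_{α/2} + z_β) / d)².
z_{α/2} + z_β = 1.960 + 1.036 = 2.996.
n = 2 × (2.996 / 0.86)² = 2 × 3.484² = 2 × 12.14 = 24.3.
Round up to the next whole participant.

n = 25 per group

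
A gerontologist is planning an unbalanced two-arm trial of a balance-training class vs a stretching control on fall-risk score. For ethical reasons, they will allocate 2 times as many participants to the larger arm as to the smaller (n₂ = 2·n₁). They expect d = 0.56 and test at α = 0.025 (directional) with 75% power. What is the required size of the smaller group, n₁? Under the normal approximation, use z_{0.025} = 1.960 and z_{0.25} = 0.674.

n₁ = 34

With allocation ratio k = n₂/n₁ = 2, Var(x̄₁−x̄₂) = σ²(1/n₁ + 1/(k·n₁)) = σ²·(k+1)/(k·n₁).
So n₁ = (1 + 1/k)·((z_{α} + z_β)/d)² = 1.500 × (2.634/0.56)².
n₁ = 1.500 × 22.12 = 33.2.
Round up: n₁ = 34, giving n₂ = 2 × 34 = 68.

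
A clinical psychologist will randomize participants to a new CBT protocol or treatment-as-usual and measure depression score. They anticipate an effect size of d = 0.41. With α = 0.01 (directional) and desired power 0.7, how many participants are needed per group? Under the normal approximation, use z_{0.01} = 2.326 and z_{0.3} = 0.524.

For two independent groups with equal n: n = 2·((z_{α} + z_β) / d)².
z_{α} + z_β = 2.326 + 0.524 = 2.850.
n = 2 × (2.850 / 0.41)² = 2 × 6.951² = 2 × 48.32 = 96.6.
Round up to the next whole participant.

n = 97 per group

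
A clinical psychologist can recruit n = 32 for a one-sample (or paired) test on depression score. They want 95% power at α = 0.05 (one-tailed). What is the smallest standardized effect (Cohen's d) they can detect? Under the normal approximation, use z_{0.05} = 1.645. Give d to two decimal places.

For a single sample (or paired design) of n = 32: d_min = (z_{α} + z_β)/√n.
z-sum = 1.645 + 1.645 = 3.290.
d_min = 3.290 / √32 = 3.290 / 5.657 = 0.582.

d_min ≈ 0.58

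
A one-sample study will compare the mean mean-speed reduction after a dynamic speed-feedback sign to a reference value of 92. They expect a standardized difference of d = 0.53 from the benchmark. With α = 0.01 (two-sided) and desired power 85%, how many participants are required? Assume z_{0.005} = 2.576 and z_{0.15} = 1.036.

n = 47

For a one-sample test: n = ((z_{α/2} + z_β) / d)².
z_{α/2} + z_β = 2.576 + 1.036 = 3.612.
n = (3.612 / 0.53)² = 6.815² = 46.45.
Round up.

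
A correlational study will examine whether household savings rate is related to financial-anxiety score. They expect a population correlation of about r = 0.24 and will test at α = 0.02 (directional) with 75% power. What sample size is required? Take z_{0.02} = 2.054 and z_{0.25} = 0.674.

Fisher's z: C = ½·ln((1+r)/(1−r)) = ½·ln(1.6316) = 0.2448.
n = ((z_{α} + z_β)/C)² + 3.
(2.054 + 0.674) / 0.2448 = 2.728 / 0.2448 = 11.144.
n = 11.144² + 3 = 124.18 + 3 = 127.2.
Round up.

n = 128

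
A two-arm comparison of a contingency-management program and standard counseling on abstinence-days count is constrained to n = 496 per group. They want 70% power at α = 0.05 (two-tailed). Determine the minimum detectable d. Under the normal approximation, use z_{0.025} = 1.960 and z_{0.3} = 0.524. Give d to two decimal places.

d_min ≈ 0.16

For two independent groups of n = 496 each: d_min = (z_{α/2} + z_β)·√(2/n).
z-sum = 1.960 + 0.524 = 2.484.
d_min = 2.484 × √(2/496) = 2.484 × 0.0635 = 0.158.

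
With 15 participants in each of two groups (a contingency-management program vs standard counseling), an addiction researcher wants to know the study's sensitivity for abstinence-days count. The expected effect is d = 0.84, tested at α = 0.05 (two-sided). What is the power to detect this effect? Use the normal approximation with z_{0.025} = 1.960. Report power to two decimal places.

power ≈ 0.63

For two equal groups, power = Φ(d·√(n/2) − z_{α/2}).
d·√(n/2) = 0.84 × √(15/2) = 0.84 × 2.739 = 2.300.
z_β = 2.300 − 1.960 = 0.340.
Power = Φ(0.340) = 0.633.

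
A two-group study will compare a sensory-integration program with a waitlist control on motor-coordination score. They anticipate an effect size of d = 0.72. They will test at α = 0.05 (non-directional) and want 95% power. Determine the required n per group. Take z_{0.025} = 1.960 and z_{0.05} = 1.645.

For two independent groups with equal n: n = 2·((z_{α/2} + z_β) / d)².
z_{α/2} + z_β = 1.960 + 1.645 = 3.605.
n = 2 × (3.605 / 0.72)² = 2 × 5.007² = 2 × 25.07 = 50.1.
Round up to the next whole participant.

n = 51 per group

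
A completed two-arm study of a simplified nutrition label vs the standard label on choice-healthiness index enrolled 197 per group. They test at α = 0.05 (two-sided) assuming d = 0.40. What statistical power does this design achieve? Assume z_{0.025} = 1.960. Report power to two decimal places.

For two equal groups, power = Φ(d·√(n/2) − z_{α/2}).
d·√(n/2) = 0.40 × √(197/2) = 0.40 × 9.925 = 3.970.
z_β = 3.970 − 1.960 = 2.010.
Power = Φ(2.010) = 0.978.

power ≈ 0.98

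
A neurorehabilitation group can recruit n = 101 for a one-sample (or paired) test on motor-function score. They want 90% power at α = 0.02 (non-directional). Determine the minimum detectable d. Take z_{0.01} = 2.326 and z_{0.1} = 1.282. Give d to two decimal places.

For a single sample (or paired design) of n = 101: d_min = (z_{α/2} + z_β)/√n.
z-sum = 2.326 + 1.282 = 3.608.
d_min = 3.608 / √101 = 3.608 / 10.050 = 0.359.

d_min ≈ 0.36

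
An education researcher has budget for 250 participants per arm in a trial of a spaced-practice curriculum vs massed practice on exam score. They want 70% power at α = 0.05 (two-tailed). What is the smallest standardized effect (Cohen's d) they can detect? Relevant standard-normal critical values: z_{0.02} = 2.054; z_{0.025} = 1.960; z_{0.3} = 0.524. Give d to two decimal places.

d_min ≈ 0.22

For two independent groups of n = 250 each: d_min = (z_{α/2} + z_β)·√(2/n).
z-sum = 1.960 + 0.524 = 2.484.
d_min = 2.484 × √(2/250) = 2.484 × 0.0894 = 0.222.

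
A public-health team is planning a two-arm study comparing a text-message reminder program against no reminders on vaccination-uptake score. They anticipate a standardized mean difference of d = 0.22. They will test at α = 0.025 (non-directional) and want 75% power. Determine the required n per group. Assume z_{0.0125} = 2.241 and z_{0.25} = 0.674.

For two independent groups with equal n: n = 2·((z_{α/2} + z_β) / d)².
z_{α/2} + z_β = 2.241 + 0.674 = 2.915.
n = 2 × (2.915 / 0.22)² = 2 × 13.250² = 2 × 175.56 = 351.1.
Round up to the next whole participant.

n = 352 per group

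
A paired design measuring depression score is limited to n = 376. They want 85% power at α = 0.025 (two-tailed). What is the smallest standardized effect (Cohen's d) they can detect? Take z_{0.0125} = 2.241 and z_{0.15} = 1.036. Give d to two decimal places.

For a single sample (or paired design) of n = 376: d_min = (z_{α/2} + z_β)/√n.
z-sum = 2.241 + 1.036 = 3.277.
d_min = 3.277 / √376 = 3.277 / 19.391 = 0.169.

d_min ≈ 0.17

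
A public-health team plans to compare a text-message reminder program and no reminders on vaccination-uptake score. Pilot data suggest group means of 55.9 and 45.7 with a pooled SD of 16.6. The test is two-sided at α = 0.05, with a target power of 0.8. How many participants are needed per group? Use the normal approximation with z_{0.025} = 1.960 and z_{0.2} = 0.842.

Cohen's d = |M₁ − M₂| / SD_pooled = |55.9 − 45.7| / 16.6 = 10.2 / 16.6 = 0.614.
For two independent groups with equal n: n = 2·((z_{α/2} + z_β) / d)².
z_{α/2} + z_β = 1.960 + 0.842 = 2.802.
n = 2 × (2.802 / 0.614)² = 2 × 4.564² = 2 × 20.83 = 41.7.
Round up to the next whole participant.

n = 42 per group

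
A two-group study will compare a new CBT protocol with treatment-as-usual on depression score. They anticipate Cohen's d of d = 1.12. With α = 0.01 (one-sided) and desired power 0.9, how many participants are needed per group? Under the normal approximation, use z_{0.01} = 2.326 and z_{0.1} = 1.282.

n = 21 per group

For two independent groups with equal n: n = 2·((z_{α} + z_β) / d)².
z_{α} + z_β = 2.326 + 1.282 = 3.608.
n = 2 × (3.608 / 1.12)² = 2 × 3.221² = 2 × 10.38 = 20.8.
Round up to the next whole participant.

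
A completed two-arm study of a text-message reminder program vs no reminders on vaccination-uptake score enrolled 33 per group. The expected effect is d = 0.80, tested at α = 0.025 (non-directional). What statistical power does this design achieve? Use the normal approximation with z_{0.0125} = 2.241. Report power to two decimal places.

For two equal groups, power = Φ(d·√(n/2) − z_{α/2}).
d·√(n/2) = 0.80 × √(33/2) = 0.80 × 4.062 = 3.250.
z_β = 3.250 − 2.241 = 1.009.
Power = Φ(1.009) = 0.843.

power ≈ 0.84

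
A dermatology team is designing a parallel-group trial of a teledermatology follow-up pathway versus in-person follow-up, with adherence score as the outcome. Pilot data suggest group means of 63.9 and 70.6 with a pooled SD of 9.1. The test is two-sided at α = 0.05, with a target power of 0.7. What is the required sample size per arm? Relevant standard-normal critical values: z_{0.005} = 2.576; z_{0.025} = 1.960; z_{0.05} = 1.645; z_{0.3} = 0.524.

Cohen's d = |M₁ − M₂| / SD_pooled = |63.9 − 70.6| / 9.1 = 6.7 / 9.1 = 0.736.
For two independent groups with equal n: n = 2·((z_{α/2} + z_β) / d)².
z_{α/2} + z_β = 1.960 + 0.524 = 2.484.
n = 2 × (2.484 / 0.736)² = 2 × 3.375² = 2 × 11.39 = 22.8.
Round up to the next whole participant.

n = 23 per group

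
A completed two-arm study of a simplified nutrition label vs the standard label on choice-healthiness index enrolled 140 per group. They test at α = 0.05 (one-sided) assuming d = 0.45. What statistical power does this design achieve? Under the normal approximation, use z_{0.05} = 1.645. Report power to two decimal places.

power ≈ 0.98

For two equal groups, power = Φ(d·√(n/2) − z_{α}).
d·√(n/2) = 0.45 × √(140/2) = 0.45 × 8.367 = 3.765.
z_β = 3.765 − 1.645 = 2.120.
Power = Φ(2.120) = 0.983.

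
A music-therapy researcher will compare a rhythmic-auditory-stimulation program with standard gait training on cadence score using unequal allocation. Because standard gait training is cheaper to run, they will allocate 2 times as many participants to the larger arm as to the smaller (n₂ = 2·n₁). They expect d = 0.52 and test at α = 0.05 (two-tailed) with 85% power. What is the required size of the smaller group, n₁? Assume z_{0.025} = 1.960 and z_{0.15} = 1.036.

n₁ = 50

With allocation ratio k = n₂/n₁ = 2, Var(x̄₁−x̄₂) = σ²(1/n₁ + 1/(k·n₁)) = σ²·(k+1)/(k·n₁).
So n₁ = (1 + 1/k)·((z_{α/2} + z_β)/d)² = 1.500 × (2.996/0.52)².
n₁ = 1.500 × 33.20 = 49.8.
Round up: n₁ = 50, giving n₂ = 2 × 50 = 100.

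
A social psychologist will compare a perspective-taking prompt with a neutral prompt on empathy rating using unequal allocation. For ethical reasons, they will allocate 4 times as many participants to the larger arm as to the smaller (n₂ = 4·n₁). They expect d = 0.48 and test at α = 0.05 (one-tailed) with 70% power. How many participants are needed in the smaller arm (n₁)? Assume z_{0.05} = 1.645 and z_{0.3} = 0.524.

With allocation ratio k = n₂/n₁ = 4, Var(x̄₁−x̄₂) = σ²(1/n₁ + 1/(k·n₁)) = σ²·(k+1)/(k·n₁).
So n₁ = (1 + 1/k)·((z_{α} + z_β)/d)² = 1.250 × (2.169/0.48)².
n₁ = 1.250 × 20.42 = 25.5.
Round up: n₁ = 26, giving n₂ = 4 × 26 = 104.

n₁ = 26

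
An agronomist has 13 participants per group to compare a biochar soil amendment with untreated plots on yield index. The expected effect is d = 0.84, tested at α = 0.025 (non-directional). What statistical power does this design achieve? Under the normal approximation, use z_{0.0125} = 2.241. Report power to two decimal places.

power ≈ 0.46

For two equal groups, power = Φ(d·√(n/2) − z_{α/2}).
d·√(n/2) = 0.84 × √(13/2) = 0.84 × 2.550 = 2.142.
z_β = 2.142 − 2.241 = -0.099.
Power = Φ(-0.099) = 0.460.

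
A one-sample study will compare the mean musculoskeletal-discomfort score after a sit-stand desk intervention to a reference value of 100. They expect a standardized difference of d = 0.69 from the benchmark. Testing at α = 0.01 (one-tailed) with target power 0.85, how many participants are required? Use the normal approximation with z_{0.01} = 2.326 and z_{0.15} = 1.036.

For a one-sample test: n = ((z_{α} + z_β) / d)².
z_{α} + z_β = 2.326 + 1.036 = 3.362.
n = (3.362 / 0.69)² = 4.872² = 23.74.
Round up.

n = 24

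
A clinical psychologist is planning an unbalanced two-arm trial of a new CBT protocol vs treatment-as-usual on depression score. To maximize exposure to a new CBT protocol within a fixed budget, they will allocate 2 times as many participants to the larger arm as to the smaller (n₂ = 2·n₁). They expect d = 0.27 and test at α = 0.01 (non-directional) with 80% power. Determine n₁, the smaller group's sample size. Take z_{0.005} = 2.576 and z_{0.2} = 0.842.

n₁ = 241

With allocation ratio k = n₂/n₁ = 2, Var(x̄₁−x̄₂) = σ²(1/n₁ + 1/(k·n₁)) = σ²·(k+1)/(k·n₁).
So n₁ = (1 + 1/k)·((z_{α/2} + z_β)/d)² = 1.500 × (3.418/0.27)².
n₁ = 1.500 × 160.26 = 240.4.
Round up: n₁ = 241, giving n₂ = 2 × 241 = 482.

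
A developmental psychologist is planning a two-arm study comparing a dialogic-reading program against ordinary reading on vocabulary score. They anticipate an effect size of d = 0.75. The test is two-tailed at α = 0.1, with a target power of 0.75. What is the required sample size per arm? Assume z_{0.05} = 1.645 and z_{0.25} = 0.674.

For two independent groups with equal n: n = 2·((z_{α/2} + z_β) / d)².
z_{α/2} + z_β = 1.645 + 0.674 = 2.319.
n = 2 × (2.319 / 0.75)² = 2 × 3.092² = 2 × 9.56 = 19.1.
Round up to the next whole participant.

n = 20 per group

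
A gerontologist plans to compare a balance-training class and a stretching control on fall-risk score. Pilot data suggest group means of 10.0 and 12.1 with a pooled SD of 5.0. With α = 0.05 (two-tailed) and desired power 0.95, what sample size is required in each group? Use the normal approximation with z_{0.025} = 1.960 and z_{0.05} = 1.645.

n = 148 per group

Cohen's d = |M₁ − M₂| / SD_pooled = |10.0 − 12.1| / 5.0 = 2.1 / 5.0 = 0.420.
For two independent groups with equal n: n = 2·((z_{α/2} + z_β) / d)².
z_{α/2} + z_β = 1.960 + 1.645 = 3.605.
n = 2 × (3.605 / 0.420)² = 2 × 8.583² = 2 × 73.67 = 147.3.
Round up to the next whole participant.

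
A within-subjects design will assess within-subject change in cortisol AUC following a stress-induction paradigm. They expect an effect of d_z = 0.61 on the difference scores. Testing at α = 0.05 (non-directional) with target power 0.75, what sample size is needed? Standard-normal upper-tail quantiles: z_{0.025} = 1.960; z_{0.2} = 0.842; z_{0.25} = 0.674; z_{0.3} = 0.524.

For a paired (one-sample on differences) test: n = ((z_{α/2} + z_β) / d)².
z_{α/2} + z_β = 1.960 + 0.674 = 2.634.
n = (2.634 / 0.61)² = 4.318² = 18.65.
Round up.

n = 19 pairs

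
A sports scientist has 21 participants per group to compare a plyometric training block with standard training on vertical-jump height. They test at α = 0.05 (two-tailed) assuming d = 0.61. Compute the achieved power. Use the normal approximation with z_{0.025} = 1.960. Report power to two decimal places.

For two equal groups, power = Φ(d·√(n/2) − z_{α/2}).
d·√(n/2) = 0.61 × √(21/2) = 0.61 × 3.240 = 1.977.
z_β = 1.977 − 1.960 = 0.017.
Power = Φ(0.017) = 0.507.

power ≈ 0.51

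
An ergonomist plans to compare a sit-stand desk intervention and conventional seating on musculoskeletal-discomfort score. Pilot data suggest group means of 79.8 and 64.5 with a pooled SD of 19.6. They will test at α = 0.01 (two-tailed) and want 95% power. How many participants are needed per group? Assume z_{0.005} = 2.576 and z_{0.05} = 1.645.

n = 59 per group

Cohen's d = |M₁ − M₂| / SD_pooled = |79.8 − 64.5| / 19.6 = 15.3 / 19.6 = 0.781.
For two independent groups with equal n: n = 2·((z_{α/2} + z_β) / d)².
z_{α/2} + z_β = 2.576 + 1.645 = 4.221.
n = 2 × (4.221 / 0.781)² = 2 × 5.405² = 2 × 29.21 = 58.4.
Round up to the next whole participant.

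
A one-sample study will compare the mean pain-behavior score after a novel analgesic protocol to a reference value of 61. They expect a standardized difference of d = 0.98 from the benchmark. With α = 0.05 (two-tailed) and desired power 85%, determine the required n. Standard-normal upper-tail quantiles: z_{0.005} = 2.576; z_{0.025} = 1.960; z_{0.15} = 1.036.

For a one-sample test: n = ((z_{α/2} + z_β) / d)².
z_{α/2} + z_β = 1.960 + 1.036 = 2.996.
n = (2.996 / 0.98)² = 3.057² = 9.35.
Round up.

n = 10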